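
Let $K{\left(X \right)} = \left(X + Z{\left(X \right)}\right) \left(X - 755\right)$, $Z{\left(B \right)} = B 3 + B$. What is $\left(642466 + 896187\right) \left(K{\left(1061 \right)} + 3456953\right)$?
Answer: $7816792678799$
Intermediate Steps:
$Z{\left(B \right)} = 4 B$ ($Z{\left(B \right)} = 3 B + B = 4 B$)
$K{\left(X \right)} = 5 X \left(-755 + X\right)$ ($K{\left(X \right)} = \left(X + 4 X\right) \left(X - 755\right) = 5 X \left(-755 + X\right)$)
$\left(642466 + 896187\right) \left(K{\left(1061 \right)} + 3456953\right) = \left(642466 + 896187\right) \left(5 \cdot 1061 \left(-755 + 1061\right) + 3456953\right) = 1538653 \left(5 \cdot 1061 \cdot 306 + 3456953\right) = 1538653 \left(1623330 + 3456953\right) = 1538653 \cdot 5080283 = 7816792678799$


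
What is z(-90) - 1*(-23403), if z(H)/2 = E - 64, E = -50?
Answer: 23175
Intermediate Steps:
z(H) = -228 (z(H) = 2*(-50 - 64) = 2*(-114) = -228)
z(-90) - 1*(-23403) = -228 - 1*(-23403) = -228 + 23403 = 23175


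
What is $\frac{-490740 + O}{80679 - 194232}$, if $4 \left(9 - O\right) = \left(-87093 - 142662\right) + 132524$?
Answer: $\frac{1865693}{454212} \approx 4.1075$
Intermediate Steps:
$O = \frac{97267}{4}$ ($O = 9 - \frac{\left(-87093 - 142662\right) + 132524}{4} = 9 - \frac{-229755 + 132524}{4} = 9 - - \frac{97231}{4} = 9 + \frac{97231}{4} = \frac{97267}{4} \approx 24317.0$)
$\frac{-490740 + O}{80679 - 194232} = \frac{-490740 + \frac{97267}{4}}{80679 - 194232} = - \frac{1865693}{4 \left(-113553\right)} = \left(- \frac{1865693}{4}\right) \left(- \frac{1}{113553}\right) = \frac{1865693}{454212}$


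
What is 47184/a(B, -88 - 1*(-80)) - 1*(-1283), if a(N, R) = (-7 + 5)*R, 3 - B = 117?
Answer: 4232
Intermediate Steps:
B = -114 (B = 3 - 1*117 = 3 - 117 = -114)
a(N, R) = -2*R
47184/a(B, -88 - 1*(-80)) - 1*(-1283) = 47184/((-2*(-88 - 1*(-80)))) - 1*(-1283) = 47184/((-2*(-88 + 80))) + 1283 = 47184/((-2*(-8))) + 1283 = 47184/16 + 1283 = 47184*(1/16) + 1283 = 2949 + 1283 = 4232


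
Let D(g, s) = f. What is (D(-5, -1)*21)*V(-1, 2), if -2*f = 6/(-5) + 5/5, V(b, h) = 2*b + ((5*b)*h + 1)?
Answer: -231/10 ≈ -23.100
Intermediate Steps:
V(b, h) = 1 + 2*b + 5*b*h (V(b, h) = 2*b + (5*b*h + 1) = 2*b + (1 + 5*b*h) = 1 + 2*b + 5*b*h)
f = 1/10 (f = -(6/(-5) + 5/5)/2 = -(6*(-1/5) + 5*(1/5))/2 = -(-6/5 + 1)/2 = -1/2*(-1/5) = 1/10 ≈ 0.10000)
D(g, s) = 1/10
(D(-5, -1)*21)*V(-1, 2) = ((1/10)*21)*(1 + 2*(-1) + 5*(-1)*2) = 21*(1 - 2 - 10)/10 = (21/10)*(-11) = -231/10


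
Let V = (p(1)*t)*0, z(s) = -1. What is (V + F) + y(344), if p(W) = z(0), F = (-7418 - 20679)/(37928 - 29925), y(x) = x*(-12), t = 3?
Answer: -33064481/8003 ≈ -4131.5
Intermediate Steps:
y(x) = -12*x
F = -28097/8003 ≈ -3.5108
p(W) = -1
V = 0 (V = -1*3*0 = -3*0 = 0)
(V + F) + y(344) = (0 - 28097/8003) - 12*344 = -28097/8003 - 4128 = -33064481/8003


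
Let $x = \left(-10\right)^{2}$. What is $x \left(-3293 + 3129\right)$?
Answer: $-16400$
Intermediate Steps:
$x = 100$
$x \left(-3293 + 3129\right) = 100 \left(-3293 + 3129\right) = 100 \left(-164\right) = -16400$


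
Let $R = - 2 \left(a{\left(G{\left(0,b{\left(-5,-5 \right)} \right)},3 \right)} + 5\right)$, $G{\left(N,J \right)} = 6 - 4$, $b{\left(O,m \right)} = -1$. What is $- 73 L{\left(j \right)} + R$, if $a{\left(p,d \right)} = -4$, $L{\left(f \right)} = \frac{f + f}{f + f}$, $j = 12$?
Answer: $-75$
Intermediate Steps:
$L{\left(f \right)} = 1$ ($L{\left(f \right)} = \frac{2 f}{2 f} = 2 f \frac{1}{2 f} = 1$)
$G{\left(N,J \right)} = 2$
$R = -2$ ($R = - 2 \left(-4 + 5\right) = \left(-2\right) 1 = -2$)
$- 73 L{\left(j \right)} + R = \left(-73\right) 1 - 2 = -73 - 2 = -75$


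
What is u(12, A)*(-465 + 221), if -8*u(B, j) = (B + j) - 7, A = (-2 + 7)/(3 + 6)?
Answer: 1525/9 ≈ 169.44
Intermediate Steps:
A = 5/9 ≈ 0.55556
u(B, j) = 7/8 - B/8 - j/8 (u(B, j) = -((B + j) - 7)/8 = -(-7 + B + j)/8 = 7/8 - B/8 - j/8)
u(12, A)*(-465 + 221) = (7/8 - ⅛*12 - ⅛*5/9)*(-465 + 221) = (7/8 - 3/2 - 5/72)*(-244) = -25/36*(-244) = 1525/9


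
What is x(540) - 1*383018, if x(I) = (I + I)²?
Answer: 783382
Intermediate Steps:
x(I) = 4*I² (x(I) = (2*I)² = 4*I²)
x(540) - 1*383018 = 4*540² - 1*383018 = 4*291600 - 383018 = 1166400 - 383018 = 783382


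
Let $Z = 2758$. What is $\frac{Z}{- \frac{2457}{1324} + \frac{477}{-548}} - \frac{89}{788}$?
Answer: $- \frac{6160238689}{6088482} \approx -1011.8$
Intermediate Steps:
$\frac{Z}{- \frac{2457}{1324} + \frac{477}{-548}} - \frac{89}{788} = \frac{2758}{- \frac{2457}{1324} + \frac{477}{-548}} - \frac{89}{788} = \frac{2758}{\left(-2457\right) \frac{1}{1324} + 477 \left(- \frac{1}{548}\right)} - \frac{89}{788} = \frac{2758}{- \frac{2457}{1324} - \frac{477}{548}} - \frac{89}{788} = \frac{2758}{- \frac{123624}{45347}} - \frac{89}{788} = 2758 \left(- \frac{45347}{123624}\right) - \frac{89}{788} = - \frac{62533513}{61812} - \frac{89}{788} = - \frac{6160238689}{6088482}$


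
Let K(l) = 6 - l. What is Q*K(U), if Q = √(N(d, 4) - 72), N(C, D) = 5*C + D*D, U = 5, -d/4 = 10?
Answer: 16*I ≈ 16.0*I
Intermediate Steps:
d = -40 (d = -4*10 = -40)
N(C, D) = D² + 5*C (N(C, D) = 5*C + D² = D² + 5*C)
Q = 16*I (Q = √((4² + 5*(-40)) - 72) = √((16 - 200) - 72) = √(-184 - 72) = √(-256) = 16*I ≈ 16.0*I)
Q*K(U) = (16*I)*(6 - 1*5) = (16*I)*(6 - 5) = (16*I)*1 = 16*I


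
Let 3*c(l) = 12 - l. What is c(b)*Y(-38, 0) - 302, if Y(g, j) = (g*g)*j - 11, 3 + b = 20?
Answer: -851/3 ≈ -283.67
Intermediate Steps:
b = 17 (b = -3 + 20 = 17)
c(l) = 4 - l/3 (c(l) = (12 - l)/3 = 4 - l/3)
Y(g, j) = -11 + j*g² (Y(g, j) = g²*j - 11 = j*g² - 11 = -11 + j*g²)
c(b)*Y(-38, 0) - 302 = (4 - ⅓*17)*(-11 + 0*(-38)²) - 302 = (4 - 17/3)*(-11 + 0*1444) - 302 = -5*(-11 + 0)/3 - 302 = -5/3*(-11) - 302 = 55/3 - 302 = -851/3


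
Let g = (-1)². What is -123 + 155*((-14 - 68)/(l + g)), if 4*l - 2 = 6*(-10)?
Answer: 22099/27 ≈ 818.48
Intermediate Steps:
g = 1
l = -29/2 (l = ½ + (6*(-10))/4 = ½ + (¼)*(-60) = ½ - 15 = -29/2 ≈ -14.500)
-123 + 155*((-14 - 68)/(l + g)) = -123 + 155*((-14 - 68)/(-29/2 + 1)) = -123 + 155*(-82/(-27/2)) = -123 + 155*(-82*(-2/27)) = -123 + 155*(164/27) = -123 + 25420/27 = 22099/27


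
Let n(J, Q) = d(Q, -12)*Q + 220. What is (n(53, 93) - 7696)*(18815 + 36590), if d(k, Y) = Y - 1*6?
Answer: -506955750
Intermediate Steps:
d(k, Y) = -6 + Y (d(k, Y) = Y - 6 = -6 + Y)
n(J, Q) = 220 - 18*Q (n(J, Q) = (-6 - 12)*Q + 220 = -18*Q + 220 = 220 - 18*Q)
(n(53, 93) - 7696)*(18815 + 36590) = ((220 - 18*93) - 7696)*(18815 + 36590) = ((220 - 1674) - 7696)*55405 = (-1454 - 7696)*55405 = -9150*55405 = -506955750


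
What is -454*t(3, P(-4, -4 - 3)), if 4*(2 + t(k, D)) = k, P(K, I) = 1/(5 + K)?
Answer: 1135/2 ≈ 567.50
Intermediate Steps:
t(k, D) = -2 + k/4
-454*t(3, P(-4, -4 - 3)) = -454*(-2 + (¼)*3) = -454*(-2 + ¾) = -454*(-5/4) = 1135/2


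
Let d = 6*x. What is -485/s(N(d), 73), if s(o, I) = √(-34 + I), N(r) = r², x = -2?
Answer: -485*√39/39 ≈ -77.662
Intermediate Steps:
d = -12 (d = 6*(-2) = -12)
-485/s(N(d), 73) = -485/√(-34 + 73) = -485*√39/39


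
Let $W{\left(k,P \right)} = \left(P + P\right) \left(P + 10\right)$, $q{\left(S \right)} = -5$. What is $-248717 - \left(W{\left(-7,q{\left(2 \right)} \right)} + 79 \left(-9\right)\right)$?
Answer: $-247956$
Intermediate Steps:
$W{\left(k,P \right)} = 2 P \left(10 + P\right)$
$-248717 - \left(W{\left(-7,q{\left(2 \right)} \right)} + 79 \left(-9\right)\right) = -248717 - \left(2 \left(-5\right) \left(10 - 5\right) + 79 \left(-9\right)\right) = -248717 - \left(2 \left(-5\right) 5 - 711\right) = -248717 - \left(-50 - 711\right) = -248717 - -761 = -248717 + 761 = -247956$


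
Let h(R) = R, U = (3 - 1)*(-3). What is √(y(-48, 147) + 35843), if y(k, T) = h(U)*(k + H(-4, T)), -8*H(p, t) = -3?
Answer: √144515/2 ≈ 190.08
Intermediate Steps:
U = -6 (U = 2*(-3) = -6)
H(p, t) = 3/8 (H(p, t) = -⅛*(-3) = 3/8)
y(k, T) = -9/4 - 6*k (y(k, T) = -6*(k + 3/8) = -6*(3/8 + k) = -9/4 - 6*k)
√(y(-48, 147) + 35843) = √((-9/4 - 6*(-48)) + 35843) = √((-9/4 + 288) + 35843) = √(1143/4 + 35843) = √(144515/4) = √144515/2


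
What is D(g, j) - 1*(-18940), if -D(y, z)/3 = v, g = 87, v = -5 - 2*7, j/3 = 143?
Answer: 18997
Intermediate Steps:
j = 429 (j = 3*143 = 429)
v = -19 (v = -5 - 14 = -19)
D(y, z) = 57 (D(y, z) = -3*(-19) = 57)
D(g, j) - 1*(-18940) = 57 - 1*(-18940) = 57 + 18940 = 18997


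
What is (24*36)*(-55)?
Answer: -47520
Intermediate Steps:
(24*36)*(-55) = 864*(-55) = -47520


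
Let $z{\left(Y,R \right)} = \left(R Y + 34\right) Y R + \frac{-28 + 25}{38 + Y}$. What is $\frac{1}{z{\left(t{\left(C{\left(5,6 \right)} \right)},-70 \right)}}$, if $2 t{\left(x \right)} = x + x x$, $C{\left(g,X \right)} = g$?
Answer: $\frac{53}{56540397} \approx 9.3738 \cdot 10^{-7}$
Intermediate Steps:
$t{\left(x \right)} = \frac{x}{2} + \frac{x^{2}}{2}$ ($t{\left(x \right)} = \frac{x + x x}{2} = \frac{x + x^{2}}{2} = \frac{x}{2} + \frac{x^{2}}{2}$)
$z{\left(Y,R \right)} = - \frac{3}{38 + Y} + R Y \left(34 + R Y\right)$ ($z{\left(Y,R \right)} = \left(34 + R Y\right) Y R - \frac{3}{38 + Y} = Y \left(34 + R Y\right) R - \frac{3}{38 + Y} = R Y \left(34 + R Y\right) - \frac{3}{38 + Y} = - \frac{3}{38 + Y} + R Y \left(34 + R Y\right)$)
$\frac{1}{z{\left(t{\left(C{\left(5,6 \right)} \right)},-70 \right)}} = \frac{1}{\frac{1}{38 + \frac{1}{2} \cdot 5 \left(1 + 5\right)} \left(-3 + \left(-70\right)^{2} \left(\frac{1}{2} \cdot 5 \left(1 + 5\right)\right)^{3} + 34 \left(-70\right) \left(\frac{1}{2} \cdot 5 \left(1 + 5\right)\right)^{2} + 38 \left(-70\right)^{2} \left(\frac{1}{2} \cdot 5 \left(1 + 5\right)\right)^{2} + 1292 \left(-70\right) \frac{1}{2} \cdot 5 \left(1 + 5\right)\right)} = \frac{1}{\frac{1}{38 + \frac{1}{2} \cdot 5 \cdot 6} \left(-3 + 4900 \left(\frac{1}{2} \cdot 5 \cdot 6\right)^{3} + 34 \left(-70\right) \left(\frac{1}{2} \cdot 5 \cdot 6\right)^{2} + 38 \cdot 4900 \left(\frac{1}{2} \cdot 5 \cdot 6\right)^{2} + 1292 \left(-70\right) \frac{1}{2} \cdot 5 \cdot 6\right)} = \frac{1}{\frac{1}{38 + 15} \left(-3 + 4900 \cdot 15^{3} + 34 \left(-70\right) 15^{2} + 38 \cdot 4900 \cdot 15^{2} + 1292 \left(-70\right) 15\right)} = \frac{1}{\frac{1}{53} \left(-3 + 4900 \cdot 3375 + 34 \left(-70\right) 225 + 38 \cdot 4900 \cdot 225 - 1356600\right)} = \frac{1}{\frac{1}{53} \left(-3 + 16537500 - 535500 + 41895000 - 1356600\right)} = \frac{1}{\frac{1}{53} \cdot 56540397} = \frac{1}{\frac{56540397}{53}} = \frac{53}{56540397}$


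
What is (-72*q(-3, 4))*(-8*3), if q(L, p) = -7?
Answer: -12096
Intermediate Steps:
(-72*q(-3, 4))*(-8*3) = (-72*(-7))*(-8*3) = 504*(-24) = -12096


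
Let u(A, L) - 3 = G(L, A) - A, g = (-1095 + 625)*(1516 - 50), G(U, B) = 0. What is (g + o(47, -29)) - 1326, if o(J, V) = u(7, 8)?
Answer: -690350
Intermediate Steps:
g = -689020 (g = -470*1466 = -689020)
u(A, L) = 3 - A (u(A, L) = 3 + (0 - A) = 3 - A)
o(J, V) = -4 (o(J, V) = 3 - 1*7 = 3 - 7 = -4)
(g + o(47, -29)) - 1326 = (-689020 - 4) - 1326 = -689024 - 1326 = -690350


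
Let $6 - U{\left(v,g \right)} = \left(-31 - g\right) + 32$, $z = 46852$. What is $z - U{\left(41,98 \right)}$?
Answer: $46749$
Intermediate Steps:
$U{\left(v,g \right)} = 5 + g$ ($U{\left(v,g \right)} = 6 - \left(\left(-31 - g\right) + 32\right) = 6 - \left(1 - g\right) = 6 + \left(-1 + g\right) = 5 + g$)
$z - U{\left(41,98 \right)} = 46852 - \left(5 + 98\right) = 46852 - 103 = 46749$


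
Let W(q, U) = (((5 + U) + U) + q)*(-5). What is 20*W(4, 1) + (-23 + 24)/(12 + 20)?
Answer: -35199/32 ≈ -1100.0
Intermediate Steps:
W(q, U) = -25 - 10*U - 5*q (W(q, U) = ((5 + 2*U) + q)*(-5) = (5 + q + 2*U)*(-5) = -25 - 10*U - 5*q)
20*W(4, 1) + (-23 + 24)/(12 + 20) = 20*(-25 - 10*1 - 5*4) + (-23 + 24)/(12 + 20) = 20*(-25 - 10 - 20) + 1/32 = 20*(-55) + 1*(1/32) = -1100 + 1/32 = -35199/32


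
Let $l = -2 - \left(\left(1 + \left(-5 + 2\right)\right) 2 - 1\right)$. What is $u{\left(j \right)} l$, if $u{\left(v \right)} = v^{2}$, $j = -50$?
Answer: $7500$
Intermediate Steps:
$l = 3$ ($l = -2 - \left(\left(1 - 3\right) 2 - 1\right) = -2 - \left(\left(-2\right) 2 - 1\right) = -2 - \left(-4 - 1\right) = -2 - -5 = -2 + 5 = 3$)
$u{\left(j \right)} l = \left(-50\right)^{2} \cdot 3 = 2500 \cdot 3 = 7500$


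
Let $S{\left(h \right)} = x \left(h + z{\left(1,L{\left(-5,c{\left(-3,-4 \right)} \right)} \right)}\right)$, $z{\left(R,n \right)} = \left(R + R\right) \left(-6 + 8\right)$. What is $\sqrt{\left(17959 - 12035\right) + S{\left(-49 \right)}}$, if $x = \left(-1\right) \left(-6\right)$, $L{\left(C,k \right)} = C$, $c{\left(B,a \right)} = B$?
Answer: $\sqrt{5654} \approx 75.193$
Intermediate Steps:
$z{\left(R,n \right)} = 4 R$ ($z{\left(R,n \right)} = 2 R 2 = 4 R$)
$x = 6$
$S{\left(h \right)} = 24 + 6 h$ ($S{\left(h \right)} = 6 \left(h + 4 \cdot 1\right) = 6 \left(h + 4\right) = 6 \left(4 + h\right) = 24 + 6 h$)
$\sqrt{\left(17959 - 12035\right) + S{\left(-49 \right)}} = \sqrt{\left(17959 - 12035\right) + \left(24 + 6 \left(-49\right)\right)} = \sqrt{5924 + \left(24 - 294\right)} = \sqrt{5924 - 270} = \sqrt{5654}$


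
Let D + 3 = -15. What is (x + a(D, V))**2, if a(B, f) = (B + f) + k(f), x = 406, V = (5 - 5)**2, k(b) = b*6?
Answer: 150544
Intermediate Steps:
k(b) = 6*b
D = -18 (D = -3 - 15 = -18)
V = 0 (V = 0**2 = 0)
a(B, f) = B + 7*f (a(B, f) = (B + f) + 6*f = B + 7*f)
(x + a(D, V))**2 = (406 + (-18 + 7*0))**2 = (406 + (-18 + 0))**2 = (406 - 18)**2 = 388**2 = 150544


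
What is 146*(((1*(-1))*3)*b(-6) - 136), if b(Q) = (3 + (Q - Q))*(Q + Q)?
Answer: -4088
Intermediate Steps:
b(Q) = 6*Q (b(Q) = (3 + 0)*(2*Q) = 3*(2*Q) = 6*Q)
146*(((1*(-1))*3)*b(-6) - 136) = 146*(((1*(-1))*3)*(6*(-6)) - 136) = 146*(-1*3*(-36) - 136) = 146*(-3*(-36) - 136) = 146*(108 - 136) = 146*(-28) = -4088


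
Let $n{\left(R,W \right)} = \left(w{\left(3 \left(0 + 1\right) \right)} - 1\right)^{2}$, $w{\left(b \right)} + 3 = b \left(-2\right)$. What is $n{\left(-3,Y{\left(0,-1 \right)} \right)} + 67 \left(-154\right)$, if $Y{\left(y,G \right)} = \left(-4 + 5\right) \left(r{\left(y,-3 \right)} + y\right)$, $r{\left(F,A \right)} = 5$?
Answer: $-10218$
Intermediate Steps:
$w{\left(b \right)} = -3 - 2 b$ ($w{\left(b \right)} = -3 + b \left(-2\right) = -3 - 2 b$)
$Y{\left(y,G \right)} = 5 + y$ ($Y{\left(y,G \right)} = \left(-4 + 5\right) \left(5 + y\right) = 1 \left(5 + y\right) = 5 + y$)
$n{\left(R,W \right)} = 100$ ($n{\left(R,W \right)} = \left(\left(-3 - 2 \cdot 3 \left(0 + 1\right)\right) - 1\right)^{2} = \left(\left(-3 - 2 \cdot 3 \cdot 1\right) - 1\right)^{2} = \left(\left(-3 - 6\right) - 1\right)^{2} = \left(-9 - 1\right)^{2} = \left(-10\right)^{2} = 100$)
$n{\left(-3,Y{\left(0,-1 \right)} \right)} + 67 \left(-154\right) = 100 + 67 \left(-154\right) = 100 - 10318 = -10218$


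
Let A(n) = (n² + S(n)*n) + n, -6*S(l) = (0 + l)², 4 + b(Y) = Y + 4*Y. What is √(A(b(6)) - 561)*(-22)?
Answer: -22*I*√25095/3 ≈ -1161.7*I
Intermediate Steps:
b(Y) = -4 + 5*Y (b(Y) = -4 + (Y + 4*Y) = -4 + 5*Y)
S(l) = -l²/6 (S(l) = -(0 + l)²/6 = -l²/6)
A(n) = n + n² - n³/6 (A(n) = (n² + (-n²/6)*n) + n = (n² - n³/6) + n = n + n² - n³/6)
√(A(b(6)) - 561)*(-22) = √((-4 + 5*6)*(1 + (-4 + 5*6) - (-4 + 5*6)²/6) - 561)*(-22) = √((-4 + 30)*(1 + (-4 + 30) - (-4 + 30)²/6) - 561)*(-22) = √(26*(1 + 26 - ⅙*26²) - 561)*(-22) = √(26*(1 + 26 - ⅙*676) - 561)*(-22) = √(26*(1 + 26 - 338/3) - 561)*(-22) = √(26*(-257/3) - 561)*(-22) = √(-6682/3 - 561)*(-22) = √(-8365/3)*(-22) = (I*√25095/3)*(-22) = -22*I*√25095/3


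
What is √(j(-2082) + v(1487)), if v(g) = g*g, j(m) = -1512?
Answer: 107*√193 ≈ 1486.5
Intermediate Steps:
v(g) = g²
√(j(-2082) + v(1487)) = √(-1512 + 1487²) = √(-1512 + 2211169) = √2209657 = 107*√193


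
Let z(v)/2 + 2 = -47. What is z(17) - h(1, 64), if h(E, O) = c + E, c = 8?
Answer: -107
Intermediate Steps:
z(v) = -98 (z(v) = -4 + 2*(-47) = -4 - 94 = -98)
h(E, O) = 8 + E
z(17) - h(1, 64) = -98 - (8 + 1) = -98 - 1*9 = -98 - 9 = -107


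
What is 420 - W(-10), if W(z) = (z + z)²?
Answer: 20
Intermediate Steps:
W(z) = 4*z² (W(z) = (2*z)² = 4*z²)
420 - W(-10) = 420 - 4*(-10)² = 420 - 4*100 = 420 - 1*400 = 420 - 400 = 20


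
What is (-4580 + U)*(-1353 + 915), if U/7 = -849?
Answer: 4609074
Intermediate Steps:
U = -5943 (U = 7*(-849) = -5943)
(-4580 + U)*(-1353 + 915) = (-4580 - 5943)*(-1353 + 915) = -10523*(-438) = 4609074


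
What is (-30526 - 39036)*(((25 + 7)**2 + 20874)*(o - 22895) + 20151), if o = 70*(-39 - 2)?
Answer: 39245615693278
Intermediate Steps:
o = -2870 (o = 70*(-41) = -2870)
(-30526 - 39036)*(((25 + 7)**2 + 20874)*(o - 22895) + 20151) = (-30526 - 39036)*(((25 + 7)**2 + 20874)*(-2870 - 22895) + 20151) = -69562*((32**2 + 20874)*(-25765) + 20151) = -69562*((1024 + 20874)*(-25765) + 20151) = -69562*(21898*(-25765) + 20151) = -69562*(-564201970 + 20151) = -69562*(-564181819) = 39245615693278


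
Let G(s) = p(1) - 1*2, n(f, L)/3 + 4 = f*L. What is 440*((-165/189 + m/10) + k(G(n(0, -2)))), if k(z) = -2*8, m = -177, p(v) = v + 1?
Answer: -958364/63 ≈ -15212.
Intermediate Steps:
n(f, L) = -12 + 3*L*f (n(f, L) = -12 + 3*(f*L) = -12 + 3*(L*f) = -12 + 3*L*f)
p(v) = 1 + v
G(s) = 0 (G(s) = (1 + 1) - 1*2 = 2 - 2 = 0)
k(z) = -16
440*((-165/189 + m/10) + k(G(n(0, -2)))) = 440*((-165/189 - 177/10) - 16) = 440*((-165*1/189 - 177*⅒) - 16) = 440*((-55/63 - 177/10) - 16) = 440*(-11701/630 - 16) = 440*(-21781/630) = -958364/63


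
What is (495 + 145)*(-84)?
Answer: -53760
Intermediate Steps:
(495 + 145)*(-84) = 640*(-84) = -53760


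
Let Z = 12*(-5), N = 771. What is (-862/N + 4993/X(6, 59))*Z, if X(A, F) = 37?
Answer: -76354180/9509 ≈ -8029.7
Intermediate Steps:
Z = -60
(-862/N + 4993/X(6, 59))*Z = (-862/771 + 4993/37)*(-60) = (3817709/28527)*(-60) = -76354180/9509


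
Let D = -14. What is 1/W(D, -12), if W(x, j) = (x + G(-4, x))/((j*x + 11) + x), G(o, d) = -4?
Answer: -55/6 ≈ -9.1667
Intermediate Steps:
W(x, j) = (-4 + x)/(11 + x + j*x) (W(x, j) = (x - 4)/((j*x + 11) + x) = (-4 + x)/((11 + j*x) + x) = (-4 + x)/(11 + x + j*x))
1/W(D, -12) = 1/((-4 - 14)/(11 - 14 - 12*(-14))) = 1/(-18/(11 - 14 + 168)) = 1/(-18/165) = 1/((1/165)*(-18)) = 1/(-6/55) = -55/6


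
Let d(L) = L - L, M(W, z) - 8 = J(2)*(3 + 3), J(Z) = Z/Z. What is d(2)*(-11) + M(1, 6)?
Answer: 14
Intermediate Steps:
J(Z) = 1
M(W, z) = 14 (M(W, z) = 8 + 1*(3 + 3) = 8 + 1*6 = 8 + 6 = 14)
d(L) = 0
d(2)*(-11) + M(1, 6) = 0*(-11) + 14 = 0 + 14 = 14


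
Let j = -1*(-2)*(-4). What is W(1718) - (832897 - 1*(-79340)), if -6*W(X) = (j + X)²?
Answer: -1399587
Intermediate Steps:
j = -8 (j = 2*(-4) = -8)
W(X) = -(-8 + X)²/6
W(1718) - (832897 - 1*(-79340)) = -(-8 + 1718)²/6 - (832897 - 1*(-79340)) = -⅙*1710² - (832897 + 79340) = -⅙*2924100 - 1*912237 = -487350 - 912237 = -1399587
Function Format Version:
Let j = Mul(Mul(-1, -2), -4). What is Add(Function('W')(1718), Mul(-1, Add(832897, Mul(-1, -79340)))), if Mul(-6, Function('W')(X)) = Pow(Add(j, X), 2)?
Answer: -1399587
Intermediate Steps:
j = -8 (j = Mul(2, -4) = -8)
Function('W')(X) = Mul(Rational(-1, 6), Pow(Add(-8, X), 2))
Add(Function('W')(1718), Mul(-1, Add(832897, Mul(-1, -79340)))) = Add(Mul(Rational(-1, 6), Pow(Add(-8, 1718), 2)), Mul(-1, Add(832897, Mul(-1, -79340)))) = Add(Mul(Rational(-1, 6), Pow(1710, 2)), Mul(-1, Add(832897, 79340))) = Add(Mul(Rational(-1, 6), 2924100), Mul(-1, 912237)) = Add(-487350, -912237) = -1399587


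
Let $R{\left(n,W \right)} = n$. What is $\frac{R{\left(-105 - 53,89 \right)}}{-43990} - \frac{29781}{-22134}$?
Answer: $\frac{218927227}{162279110} \approx 1.3491$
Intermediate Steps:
$\frac{R{\left(-105 - 53,89 \right)}}{-43990} - \frac{29781}{-22134} = \frac{-105 - 53}{-43990} - \frac{29781}{-22134} = \left(-158\right) \left(- \frac{1}{43990}\right) - - \frac{9927}{7378} = \frac{79}{21995} + \frac{9927}{7378} = \frac{218927227}{162279110}$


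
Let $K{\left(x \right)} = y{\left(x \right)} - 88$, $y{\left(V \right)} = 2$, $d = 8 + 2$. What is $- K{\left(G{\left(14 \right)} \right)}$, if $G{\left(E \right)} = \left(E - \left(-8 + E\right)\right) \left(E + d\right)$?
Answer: $86$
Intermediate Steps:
$d = 10$
$G{\left(E \right)} = 80 + 8 E$ ($G{\left(E \right)} = \left(E - \left(-8 + E\right)\right) \left(E + 10\right) = 8 \left(10 + E\right) = 80 + 8 E$)
$K{\left(x \right)} = -86$ ($K{\left(x \right)} = 2 - 88 = -86$)
$- K{\left(G{\left(14 \right)} \right)} = \left(-1\right) \left(-86\right) = 86$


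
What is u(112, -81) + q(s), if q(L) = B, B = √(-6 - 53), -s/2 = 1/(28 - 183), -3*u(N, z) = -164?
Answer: 164/3 + I*√59 ≈ 54.667 + 7.6811*I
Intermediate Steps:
u(N, z) = 164/3 (u(N, z) = -⅓*(-164) = 164/3)
s = 2/155 (s = -2/(28 - 183) = -2/(-155) = -2*(-1/155) = 2/155 ≈ 0.012903)
B = I*√59 (B = √(-59) = I*√59 ≈ 7.6811*I)
q(L) = I*√59
u(112, -81) + q(s) = 164/3 + I*√59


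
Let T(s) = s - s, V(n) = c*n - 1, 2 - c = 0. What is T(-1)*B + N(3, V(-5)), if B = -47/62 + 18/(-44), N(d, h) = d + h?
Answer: -8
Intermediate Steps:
c = 2 (c = 2 - 1*0 = 2 + 0 = 2)
V(n) = -1 + 2*n (V(n) = 2*n - 1 = -1 + 2*n)
T(s) = 0
B = -398/341 (B = -47*1/62 + 18*(-1/44) = -47/62 - 9/22 = -398/341 ≈ -1.1672)
T(-1)*B + N(3, V(-5)) = 0*(-398/341) + (3 + (-1 + 2*(-5))) = 0 + (3 + (-1 - 10)) = 0 + (3 - 11) = 0 - 8 = -8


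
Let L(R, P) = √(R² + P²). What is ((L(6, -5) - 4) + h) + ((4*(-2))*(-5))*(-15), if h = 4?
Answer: -600 + √61 ≈ -592.19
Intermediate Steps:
L(R, P) = √(P² + R²)
((L(6, -5) - 4) + h) + ((4*(-2))*(-5))*(-15) = ((√((-5)² + 6²) - 4) + 4) + ((4*(-2))*(-5))*(-15) = ((√(25 + 36) - 4) + 4) - 8*(-5)*(-15) = ((√61 - 4) + 4) + 40*(-15) = ((-4 + √61) + 4) - 600 = √61 - 600 = -600 + √61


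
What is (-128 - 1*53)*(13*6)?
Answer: -14118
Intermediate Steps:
(-128 - 1*53)*(13*6) = (-128 - 53)*78 = -181*78 = -14118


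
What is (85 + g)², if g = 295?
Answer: 144400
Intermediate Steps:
(85 + g)² = (85 + 295)² = 380² = 144400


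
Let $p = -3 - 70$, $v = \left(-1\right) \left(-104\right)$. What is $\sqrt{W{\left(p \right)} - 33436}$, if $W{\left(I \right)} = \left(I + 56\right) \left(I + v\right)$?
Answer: $i \sqrt{33963} \approx 184.29 i$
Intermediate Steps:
$v = 104$
$p = -73$
$W{\left(I \right)} = \left(56 + I\right) \left(104 + I\right)$ ($W{\left(I \right)} = \left(I + 56\right) \left(I + 104\right) = \left(56 + I\right) \left(104 + I\right)$)
$\sqrt{W{\left(p \right)} - 33436} = \sqrt{\left(5824 + \left(-73\right)^{2} + 160 \left(-73\right)\right) - 33436} = \sqrt{\left(5824 + 5329 - 11680\right) - 33436} = \sqrt{-527 - 33436} = \sqrt{-33963} = i \sqrt{33963}$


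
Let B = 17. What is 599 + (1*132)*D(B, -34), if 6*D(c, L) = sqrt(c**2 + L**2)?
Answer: 599 + 374*sqrt(5) ≈ 1435.3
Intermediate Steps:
D(c, L) = sqrt(L**2 + c**2)/6 (D(c, L) = sqrt(c**2 + L**2)/6 = sqrt(L**2 + c**2)/6)
599 + (1*132)*D(B, -34) = 599 + (1*132)*(sqrt((-34)**2 + 17**2)/6) = 599 + 132*(sqrt(1156 + 289)/6) = 599 + 132*(sqrt(1445)/6) = 599 + 132*((17*sqrt(5))/6) = 599 + 132*(17*sqrt(5)/6) = 599 + 374*sqrt(5)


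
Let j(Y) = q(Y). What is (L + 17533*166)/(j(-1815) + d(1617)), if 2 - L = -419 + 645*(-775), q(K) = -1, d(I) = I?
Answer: 1705387/808 ≈ 2110.6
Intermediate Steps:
j(Y) = -1
L = 500296 (L = 2 - (-419 + 645*(-775)) = 2 - (-419 - 499875) = 2 - 1*(-500294) = 2 + 500294 = 500296)
(L + 17533*166)/(j(-1815) + d(1617)) = (500296 + 17533*166)/(-1 + 1617) = (500296 + 2910478)/1616 = 3410774*(1/1616) = 1705387/808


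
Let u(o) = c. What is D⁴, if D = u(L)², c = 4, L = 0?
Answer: 65536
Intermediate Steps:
u(o) = 4
D = 16 (D = 4² = 16)
D⁴ = 16⁴ = 65536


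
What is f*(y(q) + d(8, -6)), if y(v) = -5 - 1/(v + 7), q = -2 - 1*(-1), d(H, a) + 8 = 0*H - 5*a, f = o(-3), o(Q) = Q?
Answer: -101/2 ≈ -50.500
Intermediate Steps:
f = -3
d(H, a) = -8 - 5*a (d(H, a) = -8 + (0*H - 5*a) = -8 + (0 - 5*a) = -8 - 5*a)
q = -1 (q = -2 + 1 = -1)
y(v) = -5 - 1/(7 + v)
f*(y(q) + d(8, -6)) = -3*((-36 - 5*(-1))/(7 - 1) + (-8 - 5*(-6))) = -3*((-36 + 5)/6 + (-8 + 30)) = -3*((⅙)*(-31) + 22) = -3*(-31/6 + 22) = -3*101/6 = -101/2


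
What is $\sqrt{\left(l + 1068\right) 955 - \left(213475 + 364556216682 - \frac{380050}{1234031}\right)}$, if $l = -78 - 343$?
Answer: $\frac{3 i \sqrt{61684160250890675587538}}{1234031} \approx 6.0379 \cdot 10^{5} i$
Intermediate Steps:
$l = -421$
$\sqrt{\left(l + 1068\right) 955 - \left(213475 + 364556216682 - \frac{380050}{1234031}\right)} = \sqrt{\left(-421 + 1068\right) 955 - \left(213475 + 364556216682 - \frac{380050}{1234031}\right)} = \sqrt{647 \cdot 955 - \left(213475 + 364556216682 - \frac{380050}{1234031}\right)} = \sqrt{617885 - \left(\frac{263434387675}{1234031} + 364556216682\right)} = \sqrt{617885 - \frac{449873936062692817}{1234031}} = \sqrt{- \frac{449873173573448382}{1234031}} = \frac{3 i \sqrt{61684160250890675587538}}{1234031}$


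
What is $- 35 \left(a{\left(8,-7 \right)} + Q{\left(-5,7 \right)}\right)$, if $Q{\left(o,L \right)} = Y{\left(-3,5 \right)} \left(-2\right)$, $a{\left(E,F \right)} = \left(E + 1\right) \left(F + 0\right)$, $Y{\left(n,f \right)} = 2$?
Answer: $2345$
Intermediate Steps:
$a{\left(E,F \right)} = F \left(1 + E\right)$ ($a{\left(E,F \right)} = \left(1 + E\right) F = F \left(1 + E\right)$)
$Q{\left(o,L \right)} = -4$ ($Q{\left(o,L \right)} = 2 \left(-2\right) = -4$)
$- 35 \left(a{\left(8,-7 \right)} + Q{\left(-5,7 \right)}\right) = - 35 \left(- 7 \left(1 + 8\right) - 4\right) = - 35 \left(\left(-7\right) 9 - 4\right) = - 35 \left(-63 - 4\right) = \left(-35\right) \left(-67\right) = 2345$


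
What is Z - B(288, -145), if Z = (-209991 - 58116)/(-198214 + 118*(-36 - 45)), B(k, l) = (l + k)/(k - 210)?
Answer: -338425/623316 ≈ -0.54294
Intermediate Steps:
B(k, l) = (k + l)/(-210 + k)
Z = 268107/207772 (Z = -268107/(-198214 + 118*(-81)) = -268107/(-198214 - 9558) = -268107/(-207772) = -268107*(-1/207772) = 268107/207772 ≈ 1.2904)
Z - B(288, -145) = 268107/207772 - (288 - 145)/(-210 + 288) = 268107/207772 - 143/78 = 268107/207772 - 1*11/6 = 268107/207772 - 11/6 = -338425/623316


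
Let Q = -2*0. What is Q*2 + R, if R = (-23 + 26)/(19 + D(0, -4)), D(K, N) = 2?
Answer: ⅐ ≈ 0.14286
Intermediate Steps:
R = ⅐ (R = (-23 + 26)/(19 + 2) = 3/21 = 3*(1/21) = ⅐ ≈ 0.14286)
Q = 0
Q*2 + R = 0*2 + ⅐ = 0 + ⅐ = ⅐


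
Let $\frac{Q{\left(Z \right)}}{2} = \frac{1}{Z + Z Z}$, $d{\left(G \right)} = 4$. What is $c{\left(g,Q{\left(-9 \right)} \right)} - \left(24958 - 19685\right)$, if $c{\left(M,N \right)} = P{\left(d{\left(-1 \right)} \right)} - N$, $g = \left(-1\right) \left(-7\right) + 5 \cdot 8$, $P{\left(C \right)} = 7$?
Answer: $- \frac{189577}{36} \approx -5266.0$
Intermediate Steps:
$g = 47$ ($g = 7 + 40 = 47$)
$Q{\left(Z \right)} = \frac{2}{Z + Z^{2}}$ ($Q{\left(Z \right)} = \frac{2}{Z + Z Z} = \frac{2}{Z + Z^{2}}$)
$c{\left(M,N \right)} = 7 - N$
$c{\left(g,Q{\left(-9 \right)} \right)} - \left(24958 - 19685\right) = \left(7 - \frac{2}{\left(-9\right) \left(1 - 9\right)}\right) - \left(24958 - 19685\right) = \left(7 - 2 \left(- \frac{1}{9}\right) \frac{1}{-8}\right) - 5273 = \left(7 - 2 \left(- \frac{1}{9}\right) \left(- \frac{1}{8}\right)\right) - 5273 = \left(7 - \frac{1}{36}\right) - 5273 = \frac{251}{36} - 5273 = - \frac{189577}{36}$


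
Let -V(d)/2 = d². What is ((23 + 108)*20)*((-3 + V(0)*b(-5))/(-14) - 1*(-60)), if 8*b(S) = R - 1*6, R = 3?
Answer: 1104330/7 ≈ 1.5776e+5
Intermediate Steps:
b(S) = -3/8 (b(S) = (3 - 1*6)/8 = (3 - 6)/8 = (⅛)*(-3) = -3/8)
V(d) = -2*d²
((23 + 108)*20)*((-3 + V(0)*b(-5))/(-14) - 1*(-60)) = ((23 + 108)*20)*((-3 - 2*0²*(-3/8))/(-14) - 1*(-60)) = (131*20)*((-3 - 2*0*(-3/8))*(-1/14) + 60) = 2620*((-3 + 0*(-3/8))*(-1/14) + 60) = 2620*((-3 + 0)*(-1/14) + 60) = 2620*(-3*(-1/14) + 60) = 2620*(3/14 + 60) = 2620*(843/14) = 1104330/7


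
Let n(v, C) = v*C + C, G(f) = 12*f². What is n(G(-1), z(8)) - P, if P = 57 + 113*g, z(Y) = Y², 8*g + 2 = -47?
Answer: 11737/8 ≈ 1467.1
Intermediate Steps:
g = -49/8 (g = -¼ + (⅛)*(-47) = -¼ - 47/8 = -49/8 ≈ -6.1250)
n(v, C) = C + C*v (n(v, C) = C*v + C = C + C*v)
P = -5081/8 (P = 57 + 113*(-49/8) = 57 - 5537/8 = -5081/8 ≈ -635.13)
n(G(-1), z(8)) - P = 8²*(1 + 12*(-1)²) - 1*(-5081/8) = 64*(1 + 12*1) + 5081/8 = 64*(1 + 12) + 5081/8 = 64*13 + 5081/8 = 832 + 5081/8 = 11737/8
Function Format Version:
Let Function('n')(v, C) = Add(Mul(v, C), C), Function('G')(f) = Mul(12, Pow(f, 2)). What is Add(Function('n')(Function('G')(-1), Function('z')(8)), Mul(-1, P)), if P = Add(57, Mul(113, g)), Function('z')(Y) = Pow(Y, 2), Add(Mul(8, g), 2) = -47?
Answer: Rational(11737, 8) ≈ 1467.1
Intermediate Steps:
g = Rational(-49, 8) (g = Add(Rational(-1, 4), Mul(Rational(1, 8), -47)) = Add(Rational(-1, 4), Rational(-47, 8)) = Rational(-49, 8) ≈ -6.1250)
Function('n')(v, C) = Add(C, Mul(C, v)) (Function('n')(v, C) = Add(Mul(C, v), C) = Add(C, Mul(C, v)))
P = Rational(-5081, 8) (P = Add(57, Mul(113, Rational(-49, 8))) = Add(57, Rational(-5537, 8)) = Rational(-5081, 8) ≈ -635.13)
Add(Function('n')(Function('G')(-1), Function('z')(8)), Mul(-1, P)) = Add(Mul(Pow(8, 2), Add(1, Mul(12, Pow(-1, 2)))), Mul(-1, Rational(-5081, 8))) = Add(Mul(64, Add(1, Mul(12, 1))), Rational(5081, 8)) = Add(Mul(64, Add(1, 12)), Rational(5081, 8)) = Add(Mul(64, 13), Rational(5081, 8)) = Add(832, Rational(5081, 8)) = Rational(11737, 8)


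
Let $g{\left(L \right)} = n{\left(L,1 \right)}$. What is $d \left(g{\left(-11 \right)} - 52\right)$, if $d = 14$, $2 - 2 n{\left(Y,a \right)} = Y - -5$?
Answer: $-672$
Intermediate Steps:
$n{\left(Y,a \right)} = - \frac{3}{2} - \frac{Y}{2}$ ($n{\left(Y,a \right)} = 1 - \frac{Y - -5}{2} = 1 - \frac{Y + 5}{2} = 1 - \frac{5 + Y}{2} = 1 - \left(\frac{5}{2} + \frac{Y}{2}\right) = - \frac{3}{2} - \frac{Y}{2}$)
$g{\left(L \right)} = - \frac{3}{2} - \frac{L}{2}$
$d \left(g{\left(-11 \right)} - 52\right) = 14 \left(\left(- \frac{3}{2} - - \frac{11}{2}\right) - 52\right) = 14 \left(\left(- \frac{3}{2} + \frac{11}{2}\right) - 52\right) = 14 \left(4 - 52\right) = 14 \left(-48\right) = -672$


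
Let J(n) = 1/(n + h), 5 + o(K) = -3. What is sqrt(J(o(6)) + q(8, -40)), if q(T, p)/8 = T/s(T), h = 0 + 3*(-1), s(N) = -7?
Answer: 3*I*sqrt(6083)/77 ≈ 3.0387*I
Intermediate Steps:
o(K) = -8 (o(K) = -5 - 3 = -8)
h = -3 (h = 0 - 3 = -3)
J(n) = 1/(-3 + n) (J(n) = 1/(n - 3) = 1/(-3 + n))
q(T, p) = -8*T/7 (q(T, p) = 8*(T/(-7)) = 8*(T*(-1/7)) = 8*(-T/7) = -8*T/7)
sqrt(J(o(6)) + q(8, -40)) = sqrt(1/(-3 - 8) - 8/7*8) = sqrt(1/(-11) - 64/7) = sqrt(-1/11 - 64/7) = sqrt(-711/77) = 3*I*sqrt(6083)/77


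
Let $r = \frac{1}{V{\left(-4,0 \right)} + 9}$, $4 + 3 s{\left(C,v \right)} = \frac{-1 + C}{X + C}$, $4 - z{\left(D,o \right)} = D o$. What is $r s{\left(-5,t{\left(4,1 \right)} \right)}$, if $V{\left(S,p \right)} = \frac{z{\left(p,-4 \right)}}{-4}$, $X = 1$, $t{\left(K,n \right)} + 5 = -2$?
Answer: $- \frac{5}{48} \approx -0.10417$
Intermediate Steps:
$z{\left(D,o \right)} = 4 - D o$
$t{\left(K,n \right)} = -7$ ($t{\left(K,n \right)} = -5 - 2 = -7$)
$V{\left(S,p \right)} = -1 - p$ ($V{\left(S,p \right)} = \frac{4 - p \left(-4\right)}{-4} = \left(4 + 4 p\right) \left(- \frac{1}{4}\right) = -1 - p$)
$s{\left(C,v \right)} = - \frac{4}{3} + \frac{-1 + C}{3 \left(1 + C\right)}$ ($s{\left(C,v \right)} = - \frac{4}{3} + \frac{\left(-1 + C\right) \frac{1}{1 + C}}{3} = - \frac{4}{3} + \frac{\frac{1}{1 + C} \left(-1 + C\right)}{3} = - \frac{4}{3} + \frac{-1 + C}{3 \left(1 + C\right)}$)
$r = \frac{1}{8}$ ($r = \frac{1}{\left(-1 - 0\right) + 9} = \frac{1}{\left(-1 + 0\right) + 9} = \frac{1}{-1 + 9} = \frac{1}{8} \approx 0.125$)
$r s{\left(-5,t{\left(4,1 \right)} \right)} = \frac{\frac{1}{1 - 5} \left(- \frac{5}{3} - -5\right)}{8} = \frac{\frac{1}{-4} \left(- \frac{5}{3} + 5\right)}{8} = \frac{\left(- \frac{1}{4}\right) \frac{10}{3}}{8} = \frac{1}{8} \left(- \frac{5}{6}\right) = - \frac{5}{48}$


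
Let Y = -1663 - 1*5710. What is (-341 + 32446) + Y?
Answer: 24732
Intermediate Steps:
Y = -7373 (Y = -1663 - 5710 = -7373)
(-341 + 32446) + Y = (-341 + 32446) - 7373 = 32105 - 7373 = 24732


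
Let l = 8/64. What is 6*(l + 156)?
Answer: 3747/4 ≈ 936.75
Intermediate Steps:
l = 1/8 (l = 8*(1/64) = 1/8 ≈ 0.12500)
6*(l + 156) = 6*(1/8 + 156) = 6*(1249/8) = 3747/4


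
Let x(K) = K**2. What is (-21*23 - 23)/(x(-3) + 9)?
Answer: -253/9 ≈ -28.111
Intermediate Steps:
(-21*23 - 23)/(x(-3) + 9) = (-21*23 - 23)/((-3)**2 + 9) = (-483 - 23)/(9 + 9) = -506/18 = (1/18)*(-506) = -253/9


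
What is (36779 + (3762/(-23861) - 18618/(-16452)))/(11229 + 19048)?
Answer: 2406398282777/1980929100774 ≈ 1.2148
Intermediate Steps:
(36779 + (3762/(-23861) - 18618/(-16452)))/(11229 + 19048) = (36779 + (3762*(-1/23861) - 18618*(-1/16452)))/30277 = (36779 + (-3762/23861 + 3103/2742))*(1/30277) = (36779 + 63725279/65426862)*(1/30277) = (2406398282777/65426862)*(1/30277) = 2406398282777/1980929100774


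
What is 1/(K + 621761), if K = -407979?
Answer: 1/213782 ≈ 4.6777e-6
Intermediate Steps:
1/(K + 621761) = 1/(-407979 + 621761) = 1/213782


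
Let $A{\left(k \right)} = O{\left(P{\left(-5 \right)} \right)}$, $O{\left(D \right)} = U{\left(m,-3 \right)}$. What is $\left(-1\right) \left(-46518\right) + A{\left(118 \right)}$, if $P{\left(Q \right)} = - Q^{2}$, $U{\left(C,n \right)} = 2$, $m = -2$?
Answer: $46520$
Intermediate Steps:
$O{\left(D \right)} = 2$
$A{\left(k \right)} = 2$
$\left(-1\right) \left(-46518\right) + A{\left(118 \right)} = \left(-1\right) \left(-46518\right) + 2 = 46518 + 2 = 46520$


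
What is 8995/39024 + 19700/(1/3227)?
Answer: 2480829834595/39024 ≈ 6.3572e+7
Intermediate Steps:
8995/39024 + 19700/(1/3227) = 8995*(1/39024) + 19700/(1/3227) = 8995/39024 + 19700*3227 = 8995/39024 + 63571900 = 2480829834595/39024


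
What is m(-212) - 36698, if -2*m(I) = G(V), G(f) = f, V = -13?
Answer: -73383/2 ≈ -36692.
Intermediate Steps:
m(I) = 13/2 (m(I) = -1/2*(-13) = 13/2)
m(-212) - 36698 = 13/2 - 36698 = -73383/2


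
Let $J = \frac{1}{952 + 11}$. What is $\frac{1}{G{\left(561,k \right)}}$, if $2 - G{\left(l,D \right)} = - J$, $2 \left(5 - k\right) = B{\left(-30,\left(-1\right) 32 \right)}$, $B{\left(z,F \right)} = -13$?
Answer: $\frac{963}{1927} \approx 0.49974$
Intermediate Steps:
$J = \frac{1}{963} \approx 0.0010384$
$k = \frac{23}{2}$ ($k = 5 - - \frac{13}{2} = 5 + \frac{13}{2} = \frac{23}{2} \approx 11.5$)
$G{\left(l,D \right)} = \frac{1927}{963}$ ($G{\left(l,D \right)} = 2 - \left(-1\right) \frac{1}{963} = 2 - - \frac{1}{963} = 2 + \frac{1}{963} = \frac{1927}{963}$)
$\frac{1}{G{\left(561,k \right)}} = \frac{1}{\frac{1927}{963}} = \frac{963}{1927}$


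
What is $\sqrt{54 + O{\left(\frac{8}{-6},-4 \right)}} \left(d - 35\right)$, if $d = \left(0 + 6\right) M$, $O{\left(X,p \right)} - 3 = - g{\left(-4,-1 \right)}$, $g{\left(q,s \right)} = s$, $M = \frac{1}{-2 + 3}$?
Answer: $- 29 \sqrt{58} \approx -220.86$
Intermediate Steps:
$M = 1$ ($M = 1^{-1} = 1$)
$O{\left(X,p \right)} = 4$ ($O{\left(X,p \right)} = 3 - -1 = 3 + 1 = 4$)
$d = 6$ ($d = \left(0 + 6\right) 1 = 6 \cdot 1 = 6$)
$\sqrt{54 + O{\left(\frac{8}{-6},-4 \right)}} \left(d - 35\right) = \sqrt{54 + 4} \left(6 - 35\right) = \sqrt{58} \left(-29\right) = - 29 \sqrt{58}$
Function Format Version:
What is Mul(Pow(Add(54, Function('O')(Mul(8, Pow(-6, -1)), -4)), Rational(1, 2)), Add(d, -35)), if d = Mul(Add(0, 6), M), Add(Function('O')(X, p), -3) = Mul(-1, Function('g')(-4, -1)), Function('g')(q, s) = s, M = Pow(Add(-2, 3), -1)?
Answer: Mul(-29, Pow(58, Rational(1, 2))) ≈ -220.86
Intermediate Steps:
M = 1 (M = Pow(1, -1) = 1)
Function('O')(X, p) = 4 (Function('O')(X, p) = Add(3, Mul(-1, -1)) = Add(3, 1) = 4)
d = 6 (d = Mul(Add(0, 6), 1) = Mul(6, 1) = 6)
Mul(Pow(Add(54, Function('O')(Mul(8, Pow(-6, -1)), -4)), Rational(1, 2)), Add(d, -35)) = Mul(Pow(Add(54, 4), Rational(1, 2)), Add(6, -35)) = Mul(Pow(58, Rational(1, 2)), -29) = Mul(-29, Pow(58, Rational(1, 2)))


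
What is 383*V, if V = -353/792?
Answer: -135199/792 ≈ -170.71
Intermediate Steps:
V = -353/792 (V = -353*1/792 = -353/792 ≈ -0.44571)
383*V = 383*(-353/792) = -135199/792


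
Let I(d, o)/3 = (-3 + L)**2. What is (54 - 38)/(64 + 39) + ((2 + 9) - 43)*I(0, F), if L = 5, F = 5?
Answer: -39536/103 ≈ -383.84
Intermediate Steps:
I(d, o) = 12 (I(d, o) = 3*(-3 + 5)**2 = 3*2**2 = 3*4 = 12)
(54 - 38)/(64 + 39) + ((2 + 9) - 43)*I(0, F) = (54 - 38)/(64 + 39) + ((2 + 9) - 43)*12 = 16/103 + (11 - 43)*12 = 16*(1/103) - 32*12 = 16/103 - 384 = -39536/103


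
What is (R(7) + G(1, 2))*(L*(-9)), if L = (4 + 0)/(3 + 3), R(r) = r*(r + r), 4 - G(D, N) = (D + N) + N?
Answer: -582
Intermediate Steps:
G(D, N) = 4 - D - 2*N (G(D, N) = 4 - ((D + N) + N) = 4 - (D + 2*N) = 4 + (-D - 2*N) = 4 - D - 2*N)
R(r) = 2*r**2 (R(r) = r*(2*r) = 2*r**2)
L = 2/3 (L = 4/6 = 4*(1/6) = 2/3 ≈ 0.66667)
(R(7) + G(1, 2))*(L*(-9)) = (2*7**2 + (4 - 1*1 - 2*2))*((2/3)*(-9)) = (2*49 + (4 - 1 - 4))*(-6) = (98 - 1)*(-6) = 97*(-6) = -582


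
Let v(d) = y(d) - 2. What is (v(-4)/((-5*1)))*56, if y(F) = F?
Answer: 336/5 ≈ 67.200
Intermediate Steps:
v(d) = -2 + d (v(d) = d - 2 = -2 + d)
(v(-4)/((-5*1)))*56 = ((-2 - 4)/((-5*1)))*56 = -6/(-5)*56 = -6*(-1/5)*56 = (6/5)*56 = 336/5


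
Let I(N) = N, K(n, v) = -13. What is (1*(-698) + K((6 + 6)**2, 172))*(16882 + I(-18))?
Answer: -11990304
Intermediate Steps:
(1*(-698) + K((6 + 6)**2, 172))*(16882 + I(-18)) = (1*(-698) - 13)*(16882 - 18) = (-698 - 13)*16864 = -711*16864 = -11990304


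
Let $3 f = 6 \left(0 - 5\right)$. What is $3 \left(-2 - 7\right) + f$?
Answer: $-37$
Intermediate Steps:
$f = -10$ ($f = \frac{6 \left(0 - 5\right)}{3} = \frac{6 \left(-5\right)}{3} = \frac{1}{3} \left(-30\right) = -10$)
$3 \left(-2 - 7\right) + f = 3 \left(-2 - 7\right) - 10 = 3 \left(-9\right) - 10 = -27 - 10 = -37$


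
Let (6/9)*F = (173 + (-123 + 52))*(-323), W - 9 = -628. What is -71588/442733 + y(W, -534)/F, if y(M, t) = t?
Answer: -1100462650/7293140709 ≈ -0.15089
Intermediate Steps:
W = -619 (W = 9 - 628 = -619)
F = -49419 (F = 3*((173 + (-123 + 52))*(-323))/2 = 3*((173 - 71)*(-323))/2 = 3*(102*(-323))/2 = (3/2)*(-32946) = -49419)
-71588/442733 + y(W, -534)/F = -71588/442733 - 534/(-49419) = -71588*1/442733 - 534*(-1/49419) = -71588/442733 + 178/16473 = -1100462650/7293140709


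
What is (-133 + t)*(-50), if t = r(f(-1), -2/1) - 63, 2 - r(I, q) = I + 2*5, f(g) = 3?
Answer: 10350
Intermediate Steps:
r(I, q) = -8 - I (r(I, q) = 2 - (I + 2*5) = 2 - (I + 10) = 2 - (10 + I) = 2 + (-10 - I) = -8 - I)
t = -74 (t = (-8 - 1*3) - 63 = (-8 - 3) - 63 = -11 - 63 = -74)
(-133 + t)*(-50) = (-133 - 74)*(-50) = -207*(-50) = 10350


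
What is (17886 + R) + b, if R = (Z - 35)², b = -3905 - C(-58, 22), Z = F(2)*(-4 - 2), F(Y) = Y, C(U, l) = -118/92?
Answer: 744799/46 ≈ 16191.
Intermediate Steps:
C(U, l) = -59/46 (C(U, l) = -118*1/92 = -59/46)
Z = -12 (Z = 2*(-4 - 2) = 2*(-6) = -12)
b = -179571/46 (b = -3905 - 1*(-59/46) = -3905 + 59/46 = -179571/46 ≈ -3903.7)
R = 2209 (R = (-12 - 35)² = (-47)² = 2209)
(17886 + R) + b = (17886 + 2209) - 179571/46 = 20095 - 179571/46 = 744799/46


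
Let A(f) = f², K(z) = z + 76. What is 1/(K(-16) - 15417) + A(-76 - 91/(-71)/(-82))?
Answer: 3007852837841249/520536019188 ≈ 5778.4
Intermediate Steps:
K(z) = 76 + z
1/(K(-16) - 15417) + A(-76 - 91/(-71)/(-82)) = 1/((76 - 16) - 15417) + (-76 - 91/(-71)/(-82))² = 1/(60 - 15417) + (-76 - 91*(-1/71)*(-1/82))² = 1/(-15357) + (-76 + (91/71)*(-1/82))² = -1/15357 + (-76 - 91/5822)² = -1/15357 + (-442563/5822)² = -1/15357 + 195862008969/33895684 = 3007852837841249/520536019188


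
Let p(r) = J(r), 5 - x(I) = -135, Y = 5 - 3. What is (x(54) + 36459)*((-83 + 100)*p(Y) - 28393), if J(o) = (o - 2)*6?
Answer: -1039155407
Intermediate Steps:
Y = 2
J(o) = -12 + 6*o (J(o) = (-2 + o)*6 = -12 + 6*o)
x(I) = 140 (x(I) = 5 - 1*(-135) = 5 + 135 = 140)
p(r) = -12 + 6*r
(x(54) + 36459)*((-83 + 100)*p(Y) - 28393) = (140 + 36459)*((-83 + 100)*(-12 + 6*2) - 28393) = 36599*(17*(-12 + 12) - 28393) = 36599*(17*0 - 28393) = 36599*(0 - 28393) = 36599*(-28393) = -1039155407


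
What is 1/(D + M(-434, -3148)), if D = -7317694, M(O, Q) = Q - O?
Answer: -1/7320408 ≈ -1.3660e-7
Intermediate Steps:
1/(D + M(-434, -3148)) = 1/(-7317694 + (-3148 - 1*(-434))) = 1/(-7317694 + (-3148 + 434)) = 1/(-7317694 - 2714) = 1/(-7320408) = -1/7320408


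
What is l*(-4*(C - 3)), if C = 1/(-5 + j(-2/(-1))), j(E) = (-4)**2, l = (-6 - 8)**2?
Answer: 25088/11 ≈ 2280.7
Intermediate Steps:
l = 196 (l = (-14)**2 = 196)
j(E) = 16
C = 1/11 (C = 1/(-5 + 16) = 1/11 ≈ 0.090909)
l*(-4*(C - 3)) = 196*(-4*(1/11 - 3)) = 196*(-4*(-32/11)) = 196*(128/11) = 25088/11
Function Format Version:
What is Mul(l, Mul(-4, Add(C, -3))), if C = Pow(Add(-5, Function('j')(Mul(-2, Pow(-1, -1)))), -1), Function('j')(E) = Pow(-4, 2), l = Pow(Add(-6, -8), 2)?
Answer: Rational(25088, 11) ≈ 2280.7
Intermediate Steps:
l = 196 (l = Pow(-14, 2) = 196)
Function('j')(E) = 16
C = Rational(1, 11) (C = Pow(Add(-5, 16), -1) = Pow(11, -1) = Rational(1, 11) ≈ 0.090909)
Mul(l, Mul(-4, Add(C, -3))) = Mul(196, Mul(-4, Add(Rational(1, 11), -3))) = Mul(196, Mul(-4, Rational(-32, 11))) = Mul(196, Rational(128, 11)) = Rational(25088, 11)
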